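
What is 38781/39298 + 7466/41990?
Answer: 960906529/825061510 ≈ 1.1646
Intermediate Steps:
38781/39298 + 7466/41990 = 38781*(1/39298) + 7466*(1/41990) = 38781/39298 + 3733/20995 = 960906529/825061510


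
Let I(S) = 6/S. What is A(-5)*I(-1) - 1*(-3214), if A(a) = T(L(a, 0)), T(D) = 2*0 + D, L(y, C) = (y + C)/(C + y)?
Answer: 3208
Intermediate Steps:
L(y, C) = 1 (L(y, C) = (C + y)/(C + y) = 1)
T(D) = D (T(D) = 0 + D = D)
A(a) = 1
A(-5)*I(-1) - 1*(-3214) = 1*(6/(-1)) - 1*(-3214) = 1*(6*(-1)) + 3214 = 1*(-6) + 3214 = -6 + 3214 = 3208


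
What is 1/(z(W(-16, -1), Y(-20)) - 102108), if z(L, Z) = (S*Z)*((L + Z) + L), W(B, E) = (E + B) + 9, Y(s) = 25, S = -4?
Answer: -1/103008 ≈ -9.7080e-6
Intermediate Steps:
W(B, E) = 9 + B + E (W(B, E) = (B + E) + 9 = 9 + B + E)
z(L, Z) = -4*Z*(Z + 2*L) (z(L, Z) = (-4*Z)*((L + Z) + L) = (-4*Z)*(Z + 2*L) = -4*Z*(Z + 2*L))
1/(z(W(-16, -1), Y(-20)) - 102108) = 1/(-4*25*(25 + 2*(9 - 16 - 1)) - 102108) = 1/(-4*25*(25 + 2*(-8)) - 102108) = 1/(-4*25*(25 - 16) - 102108) = 1/(-4*25*9 - 102108) = 1/(-900 - 102108) = 1/(-103008) = -1/103008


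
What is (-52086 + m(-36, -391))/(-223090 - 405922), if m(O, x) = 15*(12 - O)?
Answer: 25683/314506 ≈ 0.081661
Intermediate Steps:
m(O, x) = 180 - 15*O
(-52086 + m(-36, -391))/(-223090 - 405922) = (-52086 + (180 - 15*(-36)))/(-223090 - 405922) = (-52086 + (180 + 540))/(-629012) = (-52086 + 720)*(-1/629012) = -51366*(-1/629012) = 25683/314506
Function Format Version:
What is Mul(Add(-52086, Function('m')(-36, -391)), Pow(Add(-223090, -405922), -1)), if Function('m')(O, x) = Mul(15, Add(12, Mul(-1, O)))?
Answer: Rational(25683, 314506) ≈ 0.081661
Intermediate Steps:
Function('m')(O, x) = Add(180, Mul(-15, O))
Mul(Add(-52086, Function('m')(-36, -391)), Pow(Add(-223090, -405922), -1)) = Mul(Add(-52086, Add(180, Mul(-15, -36))), Pow(Add(-223090, -405922), -1)) = Mul(Add(-52086, Add(180, 540)), Pow(-629012, -1)) = Mul(Add(-52086, 720), Rational(-1, 629012)) = Mul(-51366, Rational(-1, 629012)) = Rational(25683, 314506)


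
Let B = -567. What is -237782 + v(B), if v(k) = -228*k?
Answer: -108506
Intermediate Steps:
-237782 + v(B) = -237782 - 228*(-567) = -237782 + 129276 = -108506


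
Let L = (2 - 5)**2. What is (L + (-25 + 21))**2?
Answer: 25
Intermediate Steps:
L = 9 (L = (-3)**2 = 9)
(L + (-25 + 21))**2 = (9 + (-25 + 21))**2 = (9 - 4)**2 = 5**2 = 25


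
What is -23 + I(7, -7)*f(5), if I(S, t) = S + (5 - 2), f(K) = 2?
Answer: -3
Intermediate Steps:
I(S, t) = 3 + S (I(S, t) = S + 3 = 3 + S)
-23 + I(7, -7)*f(5) = -23 + (3 + 7)*2 = -23 + 10*2 = -23 + 20 = -3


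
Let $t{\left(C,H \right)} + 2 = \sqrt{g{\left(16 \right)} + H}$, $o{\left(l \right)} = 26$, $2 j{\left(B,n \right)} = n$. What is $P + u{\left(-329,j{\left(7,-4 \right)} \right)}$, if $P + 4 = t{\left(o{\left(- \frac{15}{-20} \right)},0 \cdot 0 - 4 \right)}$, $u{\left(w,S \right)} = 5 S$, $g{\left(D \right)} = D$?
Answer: $-16 + 2 \sqrt{3} \approx -12.536$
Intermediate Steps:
$j{\left(B,n \right)} = \frac{n}{2}$
$t{\left(C,H \right)} = -2 + \sqrt{16 + H}$
$P = -6 + 2 \sqrt{3}$ ($P = -4 - \left(2 - \sqrt{16 + \left(0 \cdot 0 - 4\right)}\right) = -4 - \left(2 - \sqrt{16 + \left(0 - 4\right)}\right) = -4 - \left(2 - \sqrt{16 - 4}\right) = -4 - \left(2 - \sqrt{12}\right) = -4 - \left(2 - 2 \sqrt{3}\right) = -6 + 2 \sqrt{3} \approx -2.5359$)
$P + u{\left(-329,j{\left(7,-4 \right)} \right)} = \left(-6 + 2 \sqrt{3}\right) + 5 \cdot \frac{1}{2} \left(-4\right) = \left(-6 + 2 \sqrt{3}\right) + 5 \left(-2\right) = \left(-6 + 2 \sqrt{3}\right) - 10 = -16 + 2 \sqrt{3}$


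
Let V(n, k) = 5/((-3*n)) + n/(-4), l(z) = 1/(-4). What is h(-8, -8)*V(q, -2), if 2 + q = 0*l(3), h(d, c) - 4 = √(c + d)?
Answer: 16/3 + 16*I/3 ≈ 5.3333 + 5.3333*I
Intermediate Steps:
h(d, c) = 4 + √(c + d)
l(z) = -¼
q = -2 (q = -2 + 0*(-¼) = -2 + 0 = -2)
V(n, k) = -5/(3*n) - n/4 (V(n, k) = 5*(-1/(3*n)) + n*(-¼) = -5/(3*n) - n/4)
h(-8, -8)*V(q, -2) = (4 + √(-8 - 8))*(-5/3/(-2) - ¼*(-2)) = (4 + √(-16))*(-5/3*(-½) + ½) = (4 + 4*I)*(⅚ + ½) = (4 + 4*I)*(4/3) = 16/3 + 16*I/3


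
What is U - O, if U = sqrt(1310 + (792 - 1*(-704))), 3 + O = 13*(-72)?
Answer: 939 + sqrt(2806) ≈ 991.97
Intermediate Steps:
O = -939 (O = -3 + 13*(-72) = -3 - 936 = -939)
U = sqrt(2806) (U = sqrt(1310 + (792 + 704)) = sqrt(1310 + 1496) = sqrt(2806) ≈ 52.972)
U - O = sqrt(2806) - 1*(-939) = sqrt(2806) + 939 = 939 + sqrt(2806)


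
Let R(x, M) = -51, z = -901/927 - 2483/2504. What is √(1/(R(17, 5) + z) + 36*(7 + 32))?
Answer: 6*√589442328163578617/122939453 ≈ 37.470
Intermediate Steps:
z = -4557845/2321208 (z = -901*1/927 - 2483*1/2504 = -901/927 - 2483/2504 = -4557845/2321208 ≈ -1.9636)
√(1/(R(17, 5) + z) + 36*(7 + 32)) = √(1/(-51 - 4557845/2321208) + 36*(7 + 32)) = √(1/(-122939453/2321208) + 36*39) = √(-2321208/122939453 + 1404) = √(172604670804/122939453) = 6*√589442328163578617/122939453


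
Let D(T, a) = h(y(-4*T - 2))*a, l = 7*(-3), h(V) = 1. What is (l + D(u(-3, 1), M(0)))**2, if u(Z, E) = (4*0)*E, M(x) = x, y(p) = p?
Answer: 441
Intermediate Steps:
u(Z, E) = 0 (u(Z, E) = 0*E = 0)
l = -21
D(T, a) = a (D(T, a) = 1*a = a)
(l + D(u(-3, 1), M(0)))**2 = (-21 + 0)**2 = (-21)**2 = 441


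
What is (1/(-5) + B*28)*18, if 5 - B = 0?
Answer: 12582/5 ≈ 2516.4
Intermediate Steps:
B = 5 (B = 5 - 1*0 = 5 + 0 = 5)
(1/(-5) + B*28)*18 = (1/(-5) + 5*28)*18 = (-⅕ + 140)*18 = (699/5)*18 = 12582/5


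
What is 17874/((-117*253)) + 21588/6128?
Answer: 14708181/5038748 ≈ 2.9190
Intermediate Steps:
17874/((-117*253)) + 21588/6128 = 17874/(-29601) + 21588*(1/6128) = 17874*(-1/29601) + 5397/1532 = -1986/3289 + 5397/1532 = 14708181/5038748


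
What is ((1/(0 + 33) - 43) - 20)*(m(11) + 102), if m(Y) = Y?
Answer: -234814/33 ≈ -7115.6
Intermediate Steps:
((1/(0 + 33) - 43) - 20)*(m(11) + 102) = ((1/(0 + 33) - 43) - 20)*(11 + 102) = ((1/33 - 43) - 20)*113 = (-1418/33 - 20)*113 = -2078/33*113 = -234814/33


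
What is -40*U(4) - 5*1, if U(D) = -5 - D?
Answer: 355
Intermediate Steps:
-40*U(4) - 5*1 = -40*(-5 - 1*4) - 5*1 = -40*(-5 - 4) - 5 = -40*(-9) - 5 = 360 - 5 = 355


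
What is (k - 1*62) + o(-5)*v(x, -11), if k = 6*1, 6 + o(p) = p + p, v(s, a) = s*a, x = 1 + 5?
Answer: 1000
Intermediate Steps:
x = 6
v(s, a) = a*s
o(p) = -6 + 2*p (o(p) = -6 + (p + p) = -6 + 2*p)
k = 6
(k - 1*62) + o(-5)*v(x, -11) = (6 - 1*62) + (-6 + 2*(-5))*(-11*6) = (6 - 62) + (-6 - 10)*(-66) = -56 - 16*(-66) = -56 + 1056 = 1000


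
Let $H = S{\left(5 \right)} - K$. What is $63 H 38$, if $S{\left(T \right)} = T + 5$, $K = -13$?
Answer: $55062$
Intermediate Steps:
$S{\left(T \right)} = 5 + T$
$H = 23$ ($H = \left(5 + 5\right) - -13 = 10 + 13 = 23$)
$63 H 38 = 63 \cdot 23 \cdot 38 = 1449 \cdot 38 = 55062$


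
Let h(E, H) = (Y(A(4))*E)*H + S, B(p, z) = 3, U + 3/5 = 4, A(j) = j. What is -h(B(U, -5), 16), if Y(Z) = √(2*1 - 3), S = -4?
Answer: 4 - 48*I ≈ 4.0 - 48.0*I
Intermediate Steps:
U = 17/5 (U = -⅗ + 4 = 17/5 ≈ 3.4000)
Y(Z) = I (Y(Z) = √(2 - 3) = √(-1) = I)
h(E, H) = -4 + I*E*H (h(E, H) = (I*E)*H - 4 = I*E*H - 4 = -4 + I*E*H)
-h(B(U, -5), 16) = -(-4 + I*3*16) = -(-4 + 48*I) = 4 - 48*I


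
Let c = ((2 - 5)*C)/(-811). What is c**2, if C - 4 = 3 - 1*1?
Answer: 324/657721 ≈ 0.00049261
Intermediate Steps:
C = 6 (C = 4 + (3 - 1*1) = 4 + (3 - 1) = 4 + 2 = 6)
c = 18/811 (c = ((2 - 5)*6)/(-811) = -3*6*(-1/811) = -18*(-1/811) = 18/811 ≈ 0.022195)
c**2 = (18/811)**2 = 324/657721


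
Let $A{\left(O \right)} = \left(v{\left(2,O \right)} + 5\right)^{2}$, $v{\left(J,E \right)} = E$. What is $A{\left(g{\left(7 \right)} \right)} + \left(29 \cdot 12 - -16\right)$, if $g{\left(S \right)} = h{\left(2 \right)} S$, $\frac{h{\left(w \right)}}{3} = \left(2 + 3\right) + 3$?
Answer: $30293$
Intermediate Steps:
$h{\left(w \right)} = 24$ ($h{\left(w \right)} = 3 \left(\left(2 + 3\right) + 3\right) = 3 \left(5 + 3\right) = 3 \cdot 8 = 24$)
$g{\left(S \right)} = 24 S$
$A{\left(O \right)} = \left(5 + O\right)^{2}$ ($A{\left(O \right)} = \left(O + 5\right)^{2} = \left(5 + O\right)^{2}$)
$A{\left(g{\left(7 \right)} \right)} + \left(29 \cdot 12 - -16\right) = \left(5 + 24 \cdot 7\right)^{2} + \left(29 \cdot 12 - -16\right) = \left(5 + 168\right)^{2} + \left(348 + 16\right) = 173^{2} + 364 = 29929 + 364 = 30293$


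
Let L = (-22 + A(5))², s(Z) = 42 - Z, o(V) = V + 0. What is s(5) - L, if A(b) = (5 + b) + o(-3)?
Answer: -188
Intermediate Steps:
o(V) = V
A(b) = 2 + b (A(b) = (5 + b) - 3 = 2 + b)
L = 225 (L = (-22 + (2 + 5))² = (-22 + 7)² = (-15)² = 225)
s(5) - L = (42 - 1*5) - 1*225 = (42 - 5) - 225 = 37 - 225 = -188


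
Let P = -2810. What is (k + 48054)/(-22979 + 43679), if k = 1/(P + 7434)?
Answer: 222201697/95716800 ≈ 2.3214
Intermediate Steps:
k = 1/4624 (k = 1/(-2810 + 7434) = 1/4624 ≈ 0.00021626)
(k + 48054)/(-22979 + 43679) = (1/4624 + 48054)/(-22979 + 43679) = (222201697/4624)/20700 = (222201697/4624)*(1/20700) = 222201697/95716800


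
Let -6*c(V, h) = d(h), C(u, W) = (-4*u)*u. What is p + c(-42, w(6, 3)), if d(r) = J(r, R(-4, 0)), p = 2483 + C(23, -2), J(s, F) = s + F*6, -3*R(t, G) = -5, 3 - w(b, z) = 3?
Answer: 1096/3 ≈ 365.33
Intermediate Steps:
C(u, W) = -4*u²
w(b, z) = 0 (w(b, z) = 3 - 1*3 = 3 - 3 = 0)
R(t, G) = 5/3 (R(t, G) = -⅓*(-5) = 5/3)
J(s, F) = s + 6*F
p = 367 (p = 2483 - 4*23² = 2483 - 4*529 = 2483 - 2116 = 367)
d(r) = 10 + r (d(r) = r + 6*(5/3) = r + 10 = 10 + r)
c(V, h) = -5/3 - h/6 (c(V, h) = -(10 + h)/6 = -5/3 - h/6)
p + c(-42, w(6, 3)) = 367 + (-5/3 - ⅙*0) = 367 + (-5/3 + 0) = 367 - 5/3 = 1096/3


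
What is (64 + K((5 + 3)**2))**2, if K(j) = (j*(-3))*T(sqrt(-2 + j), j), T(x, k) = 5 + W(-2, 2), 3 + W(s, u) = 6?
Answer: 2166784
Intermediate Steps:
W(s, u) = 3 (W(s, u) = -3 + 6 = 3)
T(x, k) = 8 (T(x, k) = 5 + 3 = 8)
K(j) = -24*j (K(j) = (j*(-3))*8 = -3*j*8 = -24*j)
(64 + K((5 + 3)**2))**2 = (64 - 24*(5 + 3)**2)**2 = (64 - 24*8**2)**2 = (64 - 24*64)**2 = (64 - 1536)**2 = (-1472)**2 = 2166784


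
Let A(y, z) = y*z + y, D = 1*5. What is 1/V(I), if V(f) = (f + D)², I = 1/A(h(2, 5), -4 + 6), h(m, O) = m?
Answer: 36/961 ≈ 0.037461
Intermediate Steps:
D = 5
A(y, z) = y + y*z
I = ⅙ (I = 1/(2*(1 + (-4 + 6))) = 1/(2*(1 + 2)) = 1/(2*3) = 1/6 = ⅙ ≈ 0.16667)
V(f) = (5 + f)² (V(f) = (f + 5)² = (5 + f)²)
1/V(I) = 1/((5 + ⅙)²) = 1/((31/6)²) = 1/(961/36) = 36/961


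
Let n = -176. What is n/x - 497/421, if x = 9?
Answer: -78569/3789 ≈ -20.736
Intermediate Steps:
n/x - 497/421 = -176/9 - 497/421 = -78569/3789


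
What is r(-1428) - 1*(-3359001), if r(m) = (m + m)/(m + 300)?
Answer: 157873166/47 ≈ 3.3590e+6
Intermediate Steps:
r(m) = 2*m/(300 + m) (r(m) = (2*m)/(300 + m) = 2*m/(300 + m))
r(-1428) - 1*(-3359001) = 2*(-1428)/(300 - 1428) - 1*(-3359001) = 2*(-1428)/(-1128) + 3359001 = 2*(-1428)*(-1/1128) + 3359001 = 119/47 + 3359001 = 157873166/47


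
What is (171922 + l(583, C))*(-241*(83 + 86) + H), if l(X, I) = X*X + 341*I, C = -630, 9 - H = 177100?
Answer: -64688401420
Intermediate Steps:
H = -177091 (H = 9 - 1*177100 = 9 - 177100 = -177091)
l(X, I) = X**2 + 341*I
(171922 + l(583, C))*(-241*(83 + 86) + H) = (171922 + (583**2 + 341*(-630)))*(-241*(83 + 86) - 177091) = (171922 + (339889 - 214830))*(-241*169 - 177091) = (171922 + 125059)*(-40729 - 177091) = 296981*(-217820) = -64688401420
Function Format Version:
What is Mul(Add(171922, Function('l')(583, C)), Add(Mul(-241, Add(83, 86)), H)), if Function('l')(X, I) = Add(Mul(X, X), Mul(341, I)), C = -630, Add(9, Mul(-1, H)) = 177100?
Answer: -64688401420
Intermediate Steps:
H = -177091 (H = Add(9, Mul(-1, 177100)) = Add(9, -177100) = -177091)
Function('l')(X, I) = Add(Pow(X, 2), Mul(341, I))
Mul(Add(171922, Function('l')(583, C)), Add(Mul(-241, Add(83, 86)), H)) = Mul(Add(171922, Add(Pow(583, 2), Mul(341, -630))), Add(Mul(-241, Add(83, 86)), -177091)) = Mul(Add(171922, Add(339889, -214830)), Add(Mul(-241, 169), -177091)) = Mul(Add(171922, 125059), Add(-40729, -177091)) = Mul(296981, -217820) = -64688401420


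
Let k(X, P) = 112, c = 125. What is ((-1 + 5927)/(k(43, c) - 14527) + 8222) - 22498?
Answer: -205794466/14415 ≈ -14276.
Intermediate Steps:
((-1 + 5927)/(k(43, c) - 14527) + 8222) - 22498 = ((-1 + 5927)/(112 - 14527) + 8222) - 22498 = (5926/(-14415) + 8222) - 22498 = (5926*(-1/14415) + 8222) - 22498 = (-5926/14415 + 8222) - 22498 = 118514204/14415 - 22498 = -205794466/14415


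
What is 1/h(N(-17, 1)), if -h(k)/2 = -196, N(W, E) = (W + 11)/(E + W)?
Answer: 1/392 ≈ 0.0025510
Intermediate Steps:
N(W, E) = (11 + W)/(E + W)
h(k) = 392 (h(k) = -2*(-196) = 392)
1/h(N(-17, 1)) = 1/392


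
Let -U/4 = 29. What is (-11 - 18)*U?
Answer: 3364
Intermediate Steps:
U = -116 (U = -4*29 = -116)
(-11 - 18)*U = (-11 - 18)*(-116) = -29*(-116) = 3364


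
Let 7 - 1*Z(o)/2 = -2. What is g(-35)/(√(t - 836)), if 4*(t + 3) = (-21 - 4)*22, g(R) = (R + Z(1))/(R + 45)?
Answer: 17*I*√434/6510 ≈ 0.054402*I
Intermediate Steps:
Z(o) = 18 (Z(o) = 14 - 2*(-2) = 14 + 4 = 18)
g(R) = (18 + R)/(45 + R) (g(R) = (R + 18)/(R + 45) = (18 + R)/(45 + R))
t = -281/2 (t = -3 + ((-21 - 4)*22)/4 = -3 + (-25*22)/4 = -3 + (¼)*(-550) = -3 - 275/2 = -281/2 ≈ -140.50)
g(-35)/(√(t - 836)) = ((18 - 35)/(45 - 35))/(√(-281/2 - 836)) = (-17/10)/(√(-1953/2)) = ((⅒)*(-17))/((3*I*√434/2)) = -(-17)*I*√434/6510 = 17*I*√434/6510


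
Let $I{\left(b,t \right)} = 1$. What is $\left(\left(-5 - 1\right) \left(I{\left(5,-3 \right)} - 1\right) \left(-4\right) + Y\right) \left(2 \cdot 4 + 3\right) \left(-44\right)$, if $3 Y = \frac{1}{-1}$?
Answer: $\frac{484}{3} \approx 161.33$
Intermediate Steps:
$Y = - \frac{1}{3}$ ($Y = \frac{1}{3 \left(-1\right)} = \frac{1}{3} \left(-1\right) = - \frac{1}{3} \approx -0.33333$)
$\left(\left(-5 - 1\right) \left(I{\left(5,-3 \right)} - 1\right) \left(-4\right) + Y\right) \left(2 \cdot 4 + 3\right) \left(-44\right) = \left(\left(-5 - 1\right) \left(1 - 1\right) \left(-4\right) - \frac{1}{3}\right) \left(2 \cdot 4 + 3\right) \left(-44\right) = \left(\left(-6\right) 0 \left(-4\right) - \frac{1}{3}\right) \left(8 + 3\right) \left(-44\right) = \left(0 \left(-4\right) - \frac{1}{3}\right) 11 \left(-44\right) = \left(0 - \frac{1}{3}\right) 11 \left(-44\right) = \left(- \frac{1}{3}\right) 11 \left(-44\right) = \left(- \frac{11}{3}\right) \left(-44\right) = \frac{484}{3}$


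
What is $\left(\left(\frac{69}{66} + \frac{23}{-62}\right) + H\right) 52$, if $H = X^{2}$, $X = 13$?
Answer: $\frac{3008668}{341} \approx 8823.1$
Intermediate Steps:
$H = 169$ ($H = 13^{2} = 169$)
$\left(\left(\frac{69}{66} + \frac{23}{-62}\right) + H\right) 52 = \left(\left(\frac{69}{66} + \frac{23}{-62}\right) + 169\right) 52 = \left(\left(69 \cdot \frac{1}{66} + 23 \left(- \frac{1}{62}\right)\right) + 169\right) 52 = \left(\left(\frac{23}{22} - \frac{23}{62}\right) + 169\right) 52 = \left(\frac{230}{341} + 169\right) 52 = \frac{57859}{341} \cdot 52 = \frac{3008668}{341}$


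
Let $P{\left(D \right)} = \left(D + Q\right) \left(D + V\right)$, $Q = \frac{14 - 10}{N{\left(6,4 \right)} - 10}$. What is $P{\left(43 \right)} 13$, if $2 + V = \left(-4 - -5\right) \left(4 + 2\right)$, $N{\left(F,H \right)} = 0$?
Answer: $\frac{130143}{5} \approx 26029.0$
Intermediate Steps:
$V = 4$ ($V = -2 + \left(-4 - -5\right) \left(4 + 2\right) = -2 + \left(-4 + 5\right) 6 = -2 + 1 \cdot 6 = -2 + 6 = 4$)
$Q = - \frac{2}{5}$ ($Q = \frac{14 - 10}{0 - 10} = \frac{4}{-10} = 4 \left(- \frac{1}{10}\right) = - \frac{2}{5} \approx -0.4$)
$P{\left(D \right)} = \left(4 + D\right) \left(- \frac{2}{5} + D\right)$ ($P{\left(D \right)} = \left(D - \frac{2}{5}\right) \left(D + 4\right) = \left(- \frac{2}{5} + D\right) \left(4 + D\right) = \left(4 + D\right) \left(- \frac{2}{5} + D\right)$)
$P{\left(43 \right)} 13 = \left(- \frac{8}{5} + 43^{2} + \frac{18}{5} \cdot 43\right) 13 = \left(- \frac{8}{5} + 1849 + \frac{774}{5}\right) 13 = \frac{10011}{5} \cdot 13 = \frac{130143}{5}$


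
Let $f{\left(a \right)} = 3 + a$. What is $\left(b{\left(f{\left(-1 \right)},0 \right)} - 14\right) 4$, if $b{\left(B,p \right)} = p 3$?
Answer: $-56$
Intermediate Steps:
$b{\left(B,p \right)} = 3 p$
$\left(b{\left(f{\left(-1 \right)},0 \right)} - 14\right) 4 = \left(3 \cdot 0 - 14\right) 4 = \left(0 - 14\right) 4 = \left(-14\right) 4 = -56$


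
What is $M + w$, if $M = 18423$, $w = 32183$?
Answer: $50606$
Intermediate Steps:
$M + w = 18423 + 32183 = 50606$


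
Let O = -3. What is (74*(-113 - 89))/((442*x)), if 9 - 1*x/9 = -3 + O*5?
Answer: -7474/53703 ≈ -0.13917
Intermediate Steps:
x = 243 (x = 81 - 9*(-3 - 3*5) = 81 - 9*(-3 - 15) = 81 - 9*(-18) = 81 + 162 = 243)
(74*(-113 - 89))/((442*x)) = (74*(-113 - 89))/((442*243)) = (74*(-202))/107406 = -14948*1/107406 = -7474/53703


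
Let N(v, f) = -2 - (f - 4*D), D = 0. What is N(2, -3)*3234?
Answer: 3234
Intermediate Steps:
N(v, f) = -2 - f (N(v, f) = -2 - (f - 4*0) = -2 - (f + 0) = -2 - f)
N(2, -3)*3234 = (-2 - 1*(-3))*3234 = (-2 + 3)*3234 = 1*3234 = 3234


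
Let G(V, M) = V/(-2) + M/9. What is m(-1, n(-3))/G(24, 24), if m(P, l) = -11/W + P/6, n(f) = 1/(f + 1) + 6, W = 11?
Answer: ⅛ ≈ 0.12500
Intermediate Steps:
n(f) = 6 + 1/(1 + f) (n(f) = 1/(1 + f) + 6 = 6 + 1/(1 + f))
m(P, l) = -1 + P/6 (m(P, l) = -11/11 + P/6 = -11*1/11 + P*(⅙) = -1 + P/6)
G(V, M) = -V/2 + M/9 (G(V, M) = V*(-½) + M*(⅑) = -V/2 + M/9)
m(-1, n(-3))/G(24, 24) = (-1 + (⅙)*(-1))/(-½*24 + (⅑)*24) = (-1 - ⅙)/(-12 + 8/3) = -7/(6*(-28/3)) = -7/6*(-3/28) = ⅛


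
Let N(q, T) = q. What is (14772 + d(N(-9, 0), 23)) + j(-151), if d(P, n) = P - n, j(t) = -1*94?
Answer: 14646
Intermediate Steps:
j(t) = -94
(14772 + d(N(-9, 0), 23)) + j(-151) = (14772 + (-9 - 1*23)) - 94 = (14772 + (-9 - 23)) - 94 = (14772 - 32) - 94 = 14740 - 94 = 14646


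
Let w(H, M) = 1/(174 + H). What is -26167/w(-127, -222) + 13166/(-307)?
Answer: -377576809/307 ≈ -1.2299e+6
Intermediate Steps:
-26167/w(-127, -222) + 13166/(-307) = -26167/(1/(174 - 127)) + 13166/(-307) = -26167/(1/47) + 13166*(-1/307) = -26167/1/47 - 13166/307 = -26167*47 - 13166/307 = -1229849 - 13166/307 = -377576809/307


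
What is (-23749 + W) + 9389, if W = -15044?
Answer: -29404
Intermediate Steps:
(-23749 + W) + 9389 = (-23749 - 15044) + 9389 = -38793 + 9389 = -29404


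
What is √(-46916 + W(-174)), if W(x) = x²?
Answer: 16*I*√65 ≈ 129.0*I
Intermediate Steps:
√(-46916 + W(-174)) = √(-46916 + (-174)²) = √(-46916 + 30276) = √(-16640) = 16*I*√65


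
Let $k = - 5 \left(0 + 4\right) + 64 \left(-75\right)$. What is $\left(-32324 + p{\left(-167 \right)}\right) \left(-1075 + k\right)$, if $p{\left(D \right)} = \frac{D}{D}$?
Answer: $190544085$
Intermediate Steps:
$p{\left(D \right)} = 1$
$k = -4820$ ($k = \left(-5\right) 4 - 4800 = -20 - 4800 = -4820$)
$\left(-32324 + p{\left(-167 \right)}\right) \left(-1075 + k\right) = \left(-32324 + 1\right) \left(-1075 - 4820\right) = \left(-32323\right) \left(-5895\right) = 190544085$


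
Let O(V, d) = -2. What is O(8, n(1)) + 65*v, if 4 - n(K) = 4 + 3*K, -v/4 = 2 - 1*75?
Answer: 18978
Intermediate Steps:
v = 292 (v = -4*(2 - 1*75) = -4*(2 - 75) = -4*(-73) = 292)
n(K) = -3*K (n(K) = 4 - (4 + 3*K) = 4 + (-4 - 3*K) = -3*K)
O(8, n(1)) + 65*v = -2 + 65*292 = -2 + 18980 = 18978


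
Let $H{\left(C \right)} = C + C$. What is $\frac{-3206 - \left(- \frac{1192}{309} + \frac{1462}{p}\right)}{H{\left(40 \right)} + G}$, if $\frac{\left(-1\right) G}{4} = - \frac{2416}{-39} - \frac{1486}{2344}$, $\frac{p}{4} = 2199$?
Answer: $\frac{1105087332453}{57029377634} \approx 19.378$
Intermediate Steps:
$H{\left(C \right)} = 2 C$
$p = 8796$ ($p = 4 \cdot 2199 = 8796$)
$G = - \frac{2802575}{11427}$ ($G = - 4 \left(- \frac{2416}{-39} - \frac{1486}{2344}\right) = - 4 \left(\left(-2416\right) \left(- \frac{1}{39}\right) - \frac{743}{1172}\right) = - 4 \left(\frac{2416}{39} - \frac{743}{1172}\right) = \left(-4\right) \frac{2802575}{45708} = - \frac{2802575}{11427} \approx -245.26$)
$\frac{-3206 - \left(- \frac{1192}{309} + \frac{1462}{p}\right)}{H{\left(40 \right)} + G} = \frac{-3206 - \left(- \frac{1192}{309} + \frac{731}{4398}\right)}{2 \cdot 40 - \frac{2802575}{11427}} = \frac{-3206 - - \frac{557393}{150998}}{80 - \frac{2802575}{11427}} = \frac{-3206 + \left(\frac{1192}{309} - \frac{731}{4398}\right)}{- \frac{1888415}{11427}} = \left(-3206 + \frac{557393}{150998}\right) \left(- \frac{11427}{1888415}\right) = \left(- \frac{483542195}{150998}\right) \left(- \frac{11427}{1888415}\right) = \frac{1105087332453}{57029377634}$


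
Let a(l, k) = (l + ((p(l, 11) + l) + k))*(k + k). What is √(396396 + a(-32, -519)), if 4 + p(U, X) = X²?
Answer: 2*√220026 ≈ 938.14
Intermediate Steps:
p(U, X) = -4 + X²
a(l, k) = 2*k*(117 + k + 2*l) (a(l, k) = (l + (((-4 + 11²) + l) + k))*(k + k) = (l + (((-4 + 121) + l) + k))*(2*k) = (l + ((117 + l) + k))*(2*k) = (l + (117 + k + l))*(2*k) = (117 + k + 2*l)*(2*k) = 2*k*(117 + k + 2*l))
√(396396 + a(-32, -519)) = √(396396 + 2*(-519)*(117 - 519 + 2*(-32))) = √(396396 + 2*(-519)*(117 - 519 - 64)) = √(396396 + 2*(-519)*(-466)) = √(396396 + 483708) = √880104 = 2*√220026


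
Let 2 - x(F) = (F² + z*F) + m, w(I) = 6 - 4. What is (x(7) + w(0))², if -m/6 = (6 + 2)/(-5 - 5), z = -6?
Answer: 1521/25 ≈ 60.840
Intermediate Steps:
m = 24/5 (m = -6*(6 + 2)/(-5 - 5) = -48/(-10) = -48*(-1)/10 = -6*(-⅘) = 24/5 ≈ 4.8000)
w(I) = 2
x(F) = -14/5 - F² + 6*F (x(F) = 2 - ((F² - 6*F) + 24/5) = 2 - (24/5 + F² - 6*F) = 2 + (-24/5 - F² + 6*F) = -14/5 - F² + 6*F)
(x(7) + w(0))² = ((-14/5 - 1*7² + 6*7) + 2)² = ((-14/5 - 1*49 + 42) + 2)² = ((-14/5 - 49 + 42) + 2)² = (-49/5 + 2)² = (-39/5)² = 1521/25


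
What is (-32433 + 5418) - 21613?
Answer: -48628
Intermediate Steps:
(-32433 + 5418) - 21613 = -27015 - 21613 = -48628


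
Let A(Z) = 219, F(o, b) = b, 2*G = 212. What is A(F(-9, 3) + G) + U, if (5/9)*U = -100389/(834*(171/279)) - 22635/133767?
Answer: -52918686051/392531830 ≈ -134.81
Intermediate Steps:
G = 106 (G = (½)*212 = 106)
U = -138883156821/392531830 (U = 9*(-100389/(834*(171/279)) - 22635/133767)/5 = 9*(-100389/(834*(171*(1/279))) - 22635*1/133767)/5 = 9*(-100389/(834*(19/31)) - 2515/14863)/5 = 9*(-100389/15846/31 - 2515/14863)/5 = 9*(-100389*31/15846 - 2515/14863)/5 = 9*(-1037353/5282 - 2515/14863)/5 = (9/5)*(-15431461869/78506366) = -138883156821/392531830 ≈ -353.81)
A(F(-9, 3) + G) + U = 219 - 138883156821/392531830 = -52918686051/392531830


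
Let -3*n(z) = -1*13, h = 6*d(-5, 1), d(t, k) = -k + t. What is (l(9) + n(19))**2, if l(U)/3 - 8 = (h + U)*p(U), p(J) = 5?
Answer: 1276900/9 ≈ 1.4188e+5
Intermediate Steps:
d(t, k) = t - k
h = -36 (h = 6*(-5 - 1*1) = 6*(-5 - 1) = 6*(-6) = -36)
l(U) = -516 + 15*U (l(U) = 24 + 3*((-36 + U)*5) = 24 + 3*(-180 + 5*U) = 24 + (-540 + 15*U) = -516 + 15*U)
n(z) = 13/3 (n(z) = -(-1)*13/3 = -1/3*(-13) = 13/3)
(l(9) + n(19))**2 = ((-516 + 15*9) + 13/3)**2 = ((-516 + 135) + 13/3)**2 = (-381 + 13/3)**2 = (-1130/3)**2 = 1276900/9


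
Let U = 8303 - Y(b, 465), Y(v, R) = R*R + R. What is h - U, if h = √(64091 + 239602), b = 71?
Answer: 208387 + 13*√1797 ≈ 2.0894e+5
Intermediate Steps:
Y(v, R) = R + R² (Y(v, R) = R² + R = R + R²)
U = -208387 (U = 8303 - 465*(1 + 465) = 8303 - 465*466 = 8303 - 1*216690 = 8303 - 216690 = -208387)
h = 13*√1797 (h = √303693 = 13*√1797 ≈ 551.08)
h - U = 13*√1797 - 1*(-208387) = 13*√1797 + 208387 = 208387 + 13*√1797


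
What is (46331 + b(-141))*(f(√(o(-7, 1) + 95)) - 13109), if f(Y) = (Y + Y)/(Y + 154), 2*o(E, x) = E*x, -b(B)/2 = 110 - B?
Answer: -28385910058303/47249 + 14115332*√366/47249 ≈ -6.0077e+8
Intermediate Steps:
b(B) = -220 + 2*B (b(B) = -2*(110 - B) = -220 + 2*B)
o(E, x) = E*x/2 (o(E, x) = (E*x)/2 = E*x/2)
f(Y) = 2*Y/(154 + Y) (f(Y) = (2*Y)/(154 + Y) = 2*Y/(154 + Y))
(46331 + b(-141))*(f(√(o(-7, 1) + 95)) - 13109) = (46331 + (-220 + 2*(-141)))*(2*√((½)*(-7)*1 + 95)/(154 + √((½)*(-7)*1 + 95)) - 13109) = (46331 + (-220 - 282))*(2*√(-7/2 + 95)/(154 + √(-7/2 + 95)) - 13109) = (46331 - 502)*(2*√(183/2)/(154 + √(183/2)) - 13109) = 45829*(2*(√366/2)/(154 + √366/2) - 13109) = 45829*(√366/(154 + √366/2) - 13109) = 45829*(-13109 + √366/(154 + √366/2)) = -600772361 + 45829*√366/(154 + √366/2)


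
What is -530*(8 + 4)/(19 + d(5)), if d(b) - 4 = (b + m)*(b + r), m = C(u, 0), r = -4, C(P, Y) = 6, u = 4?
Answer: -3180/17 ≈ -187.06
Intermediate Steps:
m = 6
d(b) = 4 + (-4 + b)*(6 + b) (d(b) = 4 + (b + 6)*(b - 4) = 4 + (6 + b)*(-4 + b) = 4 + (-4 + b)*(6 + b))
-530*(8 + 4)/(19 + d(5)) = -530*(8 + 4)/(19 + (-20 + 5**2 + 2*5)) = -6360/(19 + (-20 + 25 + 10)) = -6360/(19 + 15) = -6360/34 = -530*6/17 = -3180/17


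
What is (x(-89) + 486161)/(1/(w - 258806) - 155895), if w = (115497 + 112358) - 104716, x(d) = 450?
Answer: -66017054537/21149806966 ≈ -3.1214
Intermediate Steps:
w = 123139 (w = 227855 - 104716 = 123139)
(x(-89) + 486161)/(1/(w - 258806) - 155895) = (450 + 486161)/(1/(123139 - 258806) - 155895) = 486611/(1/(-135667) - 155895) = 486611/(-1/135667 - 155895) = 486611/(-21149806966/135667) = 486611*(-135667/21149806966) = -66017054537/21149806966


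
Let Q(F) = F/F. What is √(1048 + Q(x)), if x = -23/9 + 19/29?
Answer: √1049 ≈ 32.388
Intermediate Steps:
x = -496/261 (x = -23*⅑ + 19*(1/29) = -23/9 + 19/29 = -496/261 ≈ -1.9004)
Q(F) = 1
√(1048 + Q(x)) = √(1048 + 1) = √1049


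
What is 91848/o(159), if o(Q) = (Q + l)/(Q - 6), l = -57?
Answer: 137772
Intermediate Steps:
o(Q) = (-57 + Q)/(-6 + Q) (o(Q) = (Q - 57)/(Q - 6) = (-57 + Q)/(-6 + Q))
91848/o(159) = 91848/(((-57 + 159)/(-6 + 159))) = 91848/((102/153)) = 91848/(((1/153)*102)) = 91848/(⅔) = 91848*(3/2) = 137772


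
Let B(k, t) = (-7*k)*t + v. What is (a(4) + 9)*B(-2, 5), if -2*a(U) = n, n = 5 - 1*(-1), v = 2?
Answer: 432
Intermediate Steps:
n = 6 (n = 5 + 1 = 6)
a(U) = -3 (a(U) = -½*6 = -3)
B(k, t) = 2 - 7*k*t (B(k, t) = (-7*k)*t + 2 = -7*k*t + 2 = 2 - 7*k*t)
(a(4) + 9)*B(-2, 5) = (-3 + 9)*(2 - 7*(-2)*5) = 6*(2 + 70) = 6*72 = 432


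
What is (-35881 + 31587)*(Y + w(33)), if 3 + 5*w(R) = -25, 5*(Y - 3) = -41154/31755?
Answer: 649780962/52925 ≈ 12277.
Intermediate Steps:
Y = 145057/52925 (Y = 3 + (-41154/31755)/5 = 3 + (-41154*1/31755)/5 = 3 + (1/5)*(-13718/10585) = 3 - 13718/52925 = 145057/52925 ≈ 2.7408)
w(R) = -28/5 (w(R) = -3/5 + (1/5)*(-25) = -3/5 - 5 = -28/5)
(-35881 + 31587)*(Y + w(33)) = (-35881 + 31587)*(145057/52925 - 28/5) = -4294*(-151323/52925) = 649780962/52925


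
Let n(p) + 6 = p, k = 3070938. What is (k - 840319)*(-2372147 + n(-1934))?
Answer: -5295683569853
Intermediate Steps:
n(p) = -6 + p
(k - 840319)*(-2372147 + n(-1934)) = (3070938 - 840319)*(-2372147 + (-6 - 1934)) = 2230619*(-2372147 - 1940) = 2230619*(-2374087) = -5295683569853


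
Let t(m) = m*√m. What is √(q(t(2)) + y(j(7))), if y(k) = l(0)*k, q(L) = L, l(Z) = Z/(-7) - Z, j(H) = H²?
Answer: 2^(¾) ≈ 1.6818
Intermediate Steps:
t(m) = m^(3/2)
l(Z) = -8*Z/7 (l(Z) = Z*(-⅐) - Z = -Z/7 - Z = -8*Z/7)
y(k) = 0 (y(k) = (-8/7*0)*k = 0*k = 0)
√(q(t(2)) + y(j(7))) = √(2^(3/2) + 0) = √(2*√2 + 0) = √(2*√2) = 2^(¾)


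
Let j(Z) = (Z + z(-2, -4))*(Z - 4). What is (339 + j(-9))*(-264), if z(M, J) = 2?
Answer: -113520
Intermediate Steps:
j(Z) = (-4 + Z)*(2 + Z) (j(Z) = (Z + 2)*(Z - 4) = (2 + Z)*(-4 + Z) = (-4 + Z)*(2 + Z))
(339 + j(-9))*(-264) = (339 + (-8 + (-9)² - 2*(-9)))*(-264) = (339 + (-8 + 81 + 18))*(-264) = (339 + 91)*(-264) = 430*(-264) = -113520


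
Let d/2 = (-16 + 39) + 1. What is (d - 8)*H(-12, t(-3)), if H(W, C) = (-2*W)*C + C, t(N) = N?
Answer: -3000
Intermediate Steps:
H(W, C) = C - 2*C*W (H(W, C) = -2*C*W + C = C - 2*C*W)
d = 48 (d = 2*((-16 + 39) + 1) = 2*(23 + 1) = 2*24 = 48)
(d - 8)*H(-12, t(-3)) = (48 - 8)*(-3*(1 - 2*(-12))) = 40*(-3*(1 + 24)) = 40*(-3*25) = 40*(-75) = -3000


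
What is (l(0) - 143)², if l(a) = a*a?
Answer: 20449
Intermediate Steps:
l(a) = a²
(l(0) - 143)² = (0² - 143)² = (0 - 143)² = (-143)² = 20449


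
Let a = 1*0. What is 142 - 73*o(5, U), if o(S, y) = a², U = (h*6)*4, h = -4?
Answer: 142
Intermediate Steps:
U = -96 (U = -4*6*4 = -24*4 = -96)
a = 0
o(S, y) = 0 (o(S, y) = 0² = 0)
142 - 73*o(5, U) = 142 - 73*0 = 142 + 0 = 142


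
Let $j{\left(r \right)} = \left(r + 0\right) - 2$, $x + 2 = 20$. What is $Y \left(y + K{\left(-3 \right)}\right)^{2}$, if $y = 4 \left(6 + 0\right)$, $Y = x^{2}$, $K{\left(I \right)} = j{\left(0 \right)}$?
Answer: $156816$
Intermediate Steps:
$x = 18$ ($x = -2 + 20 = 18$)
$j{\left(r \right)} = -2 + r$ ($j{\left(r \right)} = r - 2 = -2 + r$)
$K{\left(I \right)} = -2$ ($K{\left(I \right)} = -2 + 0 = -2$)
$Y = 324$ ($Y = 18^{2} = 324$)
$y = 24$ ($y = 4 \cdot 6 = 24$)
$Y \left(y + K{\left(-3 \right)}\right)^{2} = 324 \left(24 - 2\right)^{2} = 324 \cdot 22^{2} = 324 \cdot 484 = 156816$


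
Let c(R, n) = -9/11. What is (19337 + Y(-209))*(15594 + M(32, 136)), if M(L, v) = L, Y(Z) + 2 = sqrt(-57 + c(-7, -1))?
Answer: 302128710 + 31252*I*sqrt(1749)/11 ≈ 3.0213e+8 + 1.1882e+5*I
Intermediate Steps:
c(R, n) = -9/11 (c(R, n) = -9*1/11 = -9/11)
Y(Z) = -2 + 2*I*sqrt(1749)/11 (Y(Z) = -2 + sqrt(-57 - 9/11) = -2 + sqrt(-636/11) = -2 + 2*I*sqrt(1749)/11)
(19337 + Y(-209))*(15594 + M(32, 136)) = (19337 + (-2 + 2*I*sqrt(1749)/11))*(15594 + 32) = (19335 + 2*I*sqrt(1749)/11)*15626 = 302128710 + 31252*I*sqrt(1749)/11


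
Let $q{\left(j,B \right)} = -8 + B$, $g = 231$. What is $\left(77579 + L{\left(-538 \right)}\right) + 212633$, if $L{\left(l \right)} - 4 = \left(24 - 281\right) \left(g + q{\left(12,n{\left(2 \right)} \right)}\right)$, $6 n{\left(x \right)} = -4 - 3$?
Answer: $\frac{1399229}{6} \approx 2.332 \cdot 10^{5}$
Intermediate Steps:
$n{\left(x \right)} = - \frac{7}{6}$ ($n{\left(x \right)} = \frac{-4 - 3}{6} = \frac{1}{6} \left(-7\right) = - \frac{7}{6}$)
$L{\left(l \right)} = - \frac{342043}{6}$ ($L{\left(l \right)} = 4 + \left(24 - 281\right) \left(231 - \frac{55}{6}\right) = 4 - 257 \left(231 - \frac{55}{6}\right) = 4 - \frac{342067}{6} = - \frac{342043}{6}$)
$\left(77579 + L{\left(-538 \right)}\right) + 212633 = \left(77579 - \frac{342043}{6}\right) + 212633 = \frac{123431}{6} + 212633 = \frac{1399229}{6}$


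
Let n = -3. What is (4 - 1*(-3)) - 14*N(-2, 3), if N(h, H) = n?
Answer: 49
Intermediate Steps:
N(h, H) = -3
(4 - 1*(-3)) - 14*N(-2, 3) = (4 - 1*(-3)) - 14*(-3) = (4 + 3) + 42 = 7 + 42 = 49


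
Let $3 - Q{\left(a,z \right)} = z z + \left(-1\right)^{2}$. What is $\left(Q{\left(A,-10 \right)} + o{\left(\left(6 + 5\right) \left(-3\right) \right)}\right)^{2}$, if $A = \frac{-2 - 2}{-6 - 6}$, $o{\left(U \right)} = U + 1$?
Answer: $16900$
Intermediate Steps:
$o{\left(U \right)} = 1 + U$
$A = \frac{1}{3}$ ($A = - \frac{4}{-12} = \left(-4\right) \left(- \frac{1}{12}\right) = \frac{1}{3} \approx 0.33333$)
$Q{\left(a,z \right)} = 2 - z^{2}$ ($Q{\left(a,z \right)} = 3 - \left(z z + \left(-1\right)^{2}\right) = 3 - \left(z^{2} + 1\right) = 3 - \left(1 + z^{2}\right) = 2 - z^{2}$)
$\left(Q{\left(A,-10 \right)} + o{\left(\left(6 + 5\right) \left(-3\right) \right)}\right)^{2} = \left(\left(2 - \left(-10\right)^{2}\right) + \left(1 + \left(6 + 5\right) \left(-3\right)\right)\right)^{2} = \left(\left(2 - 100\right) + \left(1 + 11 \left(-3\right)\right)\right)^{2} = \left(\left(2 - 100\right) + \left(1 - 33\right)\right)^{2} = \left(-98 - 32\right)^{2} = \left(-130\right)^{2} = 16900$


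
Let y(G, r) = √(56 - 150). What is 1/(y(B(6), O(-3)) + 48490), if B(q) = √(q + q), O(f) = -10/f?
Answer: 24245/1175640097 - I*√94/2351280194 ≈ 2.0623e-5 - 4.1234e-9*I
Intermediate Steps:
B(q) = √2*√q (B(q) = √(2*q) = √2*√q)
y(G, r) = I*√94 (y(G, r) = √(-94) = I*√94)
1/(y(B(6), O(-3)) + 48490) = 1/(I*√94 + 48490) = 1/(48490 + I*√94)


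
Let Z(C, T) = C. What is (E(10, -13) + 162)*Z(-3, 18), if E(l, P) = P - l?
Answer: -417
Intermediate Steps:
(E(10, -13) + 162)*Z(-3, 18) = ((-13 - 1*10) + 162)*(-3) = ((-13 - 10) + 162)*(-3) = (-23 + 162)*(-3) = 139*(-3) = -417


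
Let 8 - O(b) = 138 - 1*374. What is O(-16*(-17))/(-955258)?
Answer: -122/477629 ≈ -0.00025543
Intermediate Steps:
O(b) = 244 (O(b) = 8 - (138 - 1*374) = 8 - (138 - 374) = 8 - 1*(-236) = 8 + 236 = 244)
O(-16*(-17))/(-955258) = 244/(-955258) = 244*(-1/955258) = -122/477629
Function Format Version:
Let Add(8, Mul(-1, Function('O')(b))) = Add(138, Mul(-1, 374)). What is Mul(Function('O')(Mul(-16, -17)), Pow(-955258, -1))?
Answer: Rational(-122, 477629) ≈ -0.00025543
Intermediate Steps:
Function('O')(b) = 244 (Function('O')(b) = Add(8, Mul(-1, Add(138, Mul(-1, 374)))) = Add(8, Mul(-1, Add(138, -374))) = Add(8, Mul(-1, -236)) = Add(8, 236) = 244)
Mul(Function('O')(Mul(-16, -17)), Pow(-955258, -1)) = Mul(244, Pow(-955258, -1)) = Mul(244, Rational(-1, 955258)) = Rational(-122, 477629)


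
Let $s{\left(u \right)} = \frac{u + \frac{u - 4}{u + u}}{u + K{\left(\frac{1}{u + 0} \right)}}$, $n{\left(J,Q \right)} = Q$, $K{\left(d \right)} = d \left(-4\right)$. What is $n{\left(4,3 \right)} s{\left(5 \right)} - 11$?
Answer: $- \frac{103}{14} \approx -7.3571$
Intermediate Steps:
$K{\left(d \right)} = - 4 d$
$s{\left(u \right)} = \frac{u + \frac{-4 + u}{2 u}}{u - \frac{4}{u}}$ ($s{\left(u \right)} = \frac{u + \frac{u - 4}{u + u}}{u - \frac{4}{u + 0}} = \frac{u + \frac{-4 + u}{2 u}}{u - \frac{4}{u}}$)
$n{\left(4,3 \right)} s{\left(5 \right)} - 11 = 3 \frac{-2 + 5^{2} + \frac{1}{2} \cdot 5}{-4 + 5^{2}} - 11 = 3 \frac{-2 + 25 + \frac{5}{2}}{-4 + 25} - 11 = 3 \cdot \frac{1}{21} \cdot \frac{51}{2} - 11 = 3 \cdot \frac{17}{14} - 11 = \frac{51}{14} - 11 = - \frac{103}{14}$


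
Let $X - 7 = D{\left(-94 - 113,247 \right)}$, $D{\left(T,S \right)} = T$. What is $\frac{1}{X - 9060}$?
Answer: $- \frac{1}{9260} \approx -0.00010799$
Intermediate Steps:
$X = -200$ ($X = 7 - 207 = -200$)
$\frac{1}{X - 9060} = \frac{1}{-200 - 9060} = \frac{1}{-9260} = - \frac{1}{9260}$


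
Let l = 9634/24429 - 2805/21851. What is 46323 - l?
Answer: 24726986424328/533798079 ≈ 46323.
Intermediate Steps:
l = 141989189/533798079 (l = 9634*(1/24429) - 2805*1/21851 = 9634/24429 - 2805/21851 = 141989189/533798079 ≈ 0.26600)
46323 - l = 46323 - 1*141989189/533798079 = 46323 - 141989189/533798079 = 24726986424328/533798079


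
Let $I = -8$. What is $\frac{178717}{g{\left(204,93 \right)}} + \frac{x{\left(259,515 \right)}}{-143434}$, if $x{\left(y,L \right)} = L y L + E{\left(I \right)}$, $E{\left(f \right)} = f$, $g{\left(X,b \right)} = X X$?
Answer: $- \frac{1416552452647}{2984574672} \approx -474.62$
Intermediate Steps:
$g{\left(X,b \right)} = X^{2}$
$x{\left(y,L \right)} = -8 + y L^{2}$ ($x{\left(y,L \right)} = L y L - 8 = y L^{2} - 8 = -8 + y L^{2}$)
$\frac{178717}{g{\left(204,93 \right)}} + \frac{x{\left(259,515 \right)}}{-143434} = \frac{178717}{204^{2}} + \frac{-8 + 259 \cdot 515^{2}}{-143434} = \frac{178717}{41616} + \left(-8 + 259 \cdot 265225\right) \left(- \frac{1}{143434}\right) = 178717 \cdot \frac{1}{41616} + \left(-8 + 68693275\right) \left(- \frac{1}{143434}\right) = \frac{178717}{41616} + 68693267 \left(- \frac{1}{143434}\right) = \frac{178717}{41616} - \frac{68693267}{143434} = - \frac{1416552452647}{2984574672}$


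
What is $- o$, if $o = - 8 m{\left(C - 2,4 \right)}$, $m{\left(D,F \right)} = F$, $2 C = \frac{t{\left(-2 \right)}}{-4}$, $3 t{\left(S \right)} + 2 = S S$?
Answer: $32$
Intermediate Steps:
$t{\left(S \right)} = - \frac{2}{3} + \frac{S^{2}}{3}$ ($t{\left(S \right)} = - \frac{2}{3} + \frac{S S}{3} = - \frac{2}{3} + \frac{S^{2}}{3}$)
$C = - \frac{1}{12}$ ($C = \frac{\left(- \frac{2}{3} + \frac{\left(-2\right)^{2}}{3}\right) \frac{1}{-4}}{2} = \frac{\left(- \frac{2}{3} + \frac{1}{3} \cdot 4\right) \left(- \frac{1}{4}\right)}{2} = \frac{\left(- \frac{2}{3} + \frac{4}{3}\right) \left(- \frac{1}{4}\right)}{2} = \frac{\frac{2}{3} \left(- \frac{1}{4}\right)}{2} = \frac{1}{2} \left(- \frac{1}{6}\right) = - \frac{1}{12} \approx -0.083333$)
$o = -32$ ($o = \left(-8\right) 4 = -32$)
$- o = \left(-1\right) \left(-32\right) = 32$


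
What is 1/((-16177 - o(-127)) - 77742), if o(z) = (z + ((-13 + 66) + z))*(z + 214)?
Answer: -1/76432 ≈ -1.3084e-5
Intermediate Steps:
o(z) = (53 + 2*z)*(214 + z) (o(z) = (z + (53 + z))*(214 + z) = (53 + 2*z)*(214 + z))
1/((-16177 - o(-127)) - 77742) = 1/((-16177 - (11342 + 2*(-127)**2 + 481*(-127))) - 77742) = 1/((-16177 - (11342 + 2*16129 - 61087)) - 77742) = 1/((-16177 - (11342 + 32258 - 61087)) - 77742) = 1/((-16177 - 1*(-17487)) - 77742) = 1/((-16177 + 17487) - 77742) = 1/(1310 - 77742) = 1/(-76432) = -1/76432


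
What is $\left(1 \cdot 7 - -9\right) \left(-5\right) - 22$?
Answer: $-102$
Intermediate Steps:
$\left(1 \cdot 7 - -9\right) \left(-5\right) - 22 = \left(7 + 9\right) \left(-5\right) - 22 = 16 \left(-5\right) - 22 = -80 - 22 = -102$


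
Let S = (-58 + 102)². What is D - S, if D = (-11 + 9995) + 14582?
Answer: 22630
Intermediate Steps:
S = 1936 (S = 44² = 1936)
D = 24566 (D = 9984 + 14582 = 24566)
D - S = 24566 - 1*1936 = 24566 - 1936 = 22630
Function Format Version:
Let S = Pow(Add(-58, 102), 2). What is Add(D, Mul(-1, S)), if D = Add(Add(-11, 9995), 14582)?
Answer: 22630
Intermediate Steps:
S = 1936 (S = Pow(44, 2) = 1936)
D = 24566 (D = Add(9984, 14582) = 24566)
Add(D, Mul(-1, S)) = Add(24566, Mul(-1, 1936)) = Add(24566, -1936) = 22630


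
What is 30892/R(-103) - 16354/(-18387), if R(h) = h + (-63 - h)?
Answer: -62997878/128709 ≈ -489.46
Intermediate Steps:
R(h) = -63
30892/R(-103) - 16354/(-18387) = 30892/(-63) - 16354/(-18387) = 30892*(-1/63) - 16354*(-1/18387) = -30892/63 + 16354/18387 = -62997878/128709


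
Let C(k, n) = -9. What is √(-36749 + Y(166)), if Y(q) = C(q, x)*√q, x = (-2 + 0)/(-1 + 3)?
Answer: √(-36749 - 9*√166) ≈ 192.0*I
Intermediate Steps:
x = -1 (x = -2/2 = -2*½ = -1)
Y(q) = -9*√q
√(-36749 + Y(166)) = √(-36749 - 9*√166)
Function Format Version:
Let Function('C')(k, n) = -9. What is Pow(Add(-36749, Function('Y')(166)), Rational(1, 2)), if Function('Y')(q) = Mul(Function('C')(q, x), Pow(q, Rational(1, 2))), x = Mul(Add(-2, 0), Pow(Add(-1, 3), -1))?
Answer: Pow(Add(-36749, Mul(-9, Pow(166, Rational(1, 2)))), Rational(1, 2)) ≈ Mul(192.00, I)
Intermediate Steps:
x = -1 (x = Mul(-2, Pow(2, -1)) = Mul(-2, Rational(1, 2)) = -1)
Function('Y')(q) = Mul(-9, Pow(q, Rational(1, 2)))
Pow(Add(-36749, Function('Y')(166)), Rational(1, 2)) = Pow(Add(-36749, Mul(-9, Pow(166, Rational(1, 2)))), Rational(1, 2))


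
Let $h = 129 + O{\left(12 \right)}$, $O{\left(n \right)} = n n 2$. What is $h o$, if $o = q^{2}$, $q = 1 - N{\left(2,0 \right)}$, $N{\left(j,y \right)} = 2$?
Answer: $417$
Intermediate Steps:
$O{\left(n \right)} = 2 n^{2}$ ($O{\left(n \right)} = n 2 n = 2 n^{2}$)
$h = 417$ ($h = 129 + 2 \cdot 12^{2} = 129 + 2 \cdot 144 = 129 + 288 = 417$)
$q = -1$ ($q = 1 - 2 = -1$)
$o = 1$ ($o = \left(-1\right)^{2} = 1$)
$h o = 417 \cdot 1 = 417$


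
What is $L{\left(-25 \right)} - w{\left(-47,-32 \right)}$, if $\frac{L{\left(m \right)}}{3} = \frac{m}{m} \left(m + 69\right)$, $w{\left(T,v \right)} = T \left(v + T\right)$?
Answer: $-3581$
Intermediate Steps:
$w{\left(T,v \right)} = T \left(T + v\right)$
$L{\left(m \right)} = 207 + 3 m$ ($L{\left(m \right)} = 3 \frac{m}{m} \left(m + 69\right) = 3 \cdot 1 \left(69 + m\right) = 3 \left(69 + m\right) = 207 + 3 m$)
$L{\left(-25 \right)} - w{\left(-47,-32 \right)} = \left(207 + 3 \left(-25\right)\right) - - 47 \left(-47 - 32\right) = \left(207 - 75\right) - \left(-47\right) \left(-79\right) = 132 - 3713 = -3581$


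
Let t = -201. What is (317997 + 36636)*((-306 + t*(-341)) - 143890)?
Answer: -26829759615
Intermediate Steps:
(317997 + 36636)*((-306 + t*(-341)) - 143890) = (317997 + 36636)*((-306 - 201*(-341)) - 143890) = 354633*((-306 + 68541) - 143890) = 354633*(68235 - 143890) = 354633*(-75655) = -26829759615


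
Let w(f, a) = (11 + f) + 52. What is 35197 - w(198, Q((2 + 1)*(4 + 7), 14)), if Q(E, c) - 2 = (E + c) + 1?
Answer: 34936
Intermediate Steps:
Q(E, c) = 3 + E + c (Q(E, c) = 2 + ((E + c) + 1) = 2 + (1 + E + c) = 3 + E + c)
w(f, a) = 63 + f
35197 - w(198, Q((2 + 1)*(4 + 7), 14)) = 35197 - (63 + 198) = 35197 - 1*261 = 35197 - 261 = 34936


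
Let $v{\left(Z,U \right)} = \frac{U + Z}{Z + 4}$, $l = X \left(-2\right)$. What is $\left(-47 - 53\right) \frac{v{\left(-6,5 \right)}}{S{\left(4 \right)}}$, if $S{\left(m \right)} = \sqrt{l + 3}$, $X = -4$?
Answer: $- \frac{50 \sqrt{11}}{11} \approx -15.076$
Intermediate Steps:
$l = 8$ ($l = \left(-4\right) \left(-2\right) = 8$)
$v{\left(Z,U \right)} = \frac{U + Z}{4 + Z}$
$S{\left(m \right)} = \sqrt{11}$ ($S{\left(m \right)} = \sqrt{8 + 3} = \sqrt{11}$)
$\left(-47 - 53\right) \frac{v{\left(-6,5 \right)}}{S{\left(4 \right)}} = \left(-47 - 53\right) \frac{\frac{1}{4 - 6} \left(5 - 6\right)}{\sqrt{11}} = - 100 \frac{1}{-2} \left(-1\right) \frac{\sqrt{11}}{11} = - 100 \left(- \frac{1}{2}\right) \left(-1\right) \frac{\sqrt{11}}{11} = - 100 \frac{\frac{1}{11} \sqrt{11}}{2} = - 100 \frac{\sqrt{11}}{22} = - \frac{50 \sqrt{11}}{11}$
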